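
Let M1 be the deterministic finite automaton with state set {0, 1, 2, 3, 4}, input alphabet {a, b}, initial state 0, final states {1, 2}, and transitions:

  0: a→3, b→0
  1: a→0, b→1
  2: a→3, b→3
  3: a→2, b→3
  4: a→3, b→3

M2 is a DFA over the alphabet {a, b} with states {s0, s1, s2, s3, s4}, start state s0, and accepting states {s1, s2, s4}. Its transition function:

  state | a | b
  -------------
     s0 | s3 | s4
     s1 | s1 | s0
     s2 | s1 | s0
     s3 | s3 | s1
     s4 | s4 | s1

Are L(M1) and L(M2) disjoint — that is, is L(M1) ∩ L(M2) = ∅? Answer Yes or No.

The string aba is accepted by both M1 and M2.
Hence L(M1) ∩ L(M2) ≠ ∅.

No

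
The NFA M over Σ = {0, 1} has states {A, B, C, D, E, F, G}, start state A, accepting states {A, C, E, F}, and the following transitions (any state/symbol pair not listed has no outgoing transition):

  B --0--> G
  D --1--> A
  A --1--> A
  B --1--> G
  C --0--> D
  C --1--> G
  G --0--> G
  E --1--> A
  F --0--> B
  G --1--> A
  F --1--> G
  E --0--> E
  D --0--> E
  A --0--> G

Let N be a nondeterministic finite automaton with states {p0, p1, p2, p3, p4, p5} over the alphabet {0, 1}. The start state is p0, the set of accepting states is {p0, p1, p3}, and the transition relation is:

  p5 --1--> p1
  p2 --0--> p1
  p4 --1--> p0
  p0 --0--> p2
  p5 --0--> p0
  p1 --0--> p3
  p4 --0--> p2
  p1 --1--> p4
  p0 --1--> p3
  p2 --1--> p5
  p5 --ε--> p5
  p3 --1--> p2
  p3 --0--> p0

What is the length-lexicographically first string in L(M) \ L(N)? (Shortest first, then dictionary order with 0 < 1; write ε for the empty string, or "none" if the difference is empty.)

01

The string 01 is accepted by M but not by N.
No shorter string lies in the difference, and 01 is the lexicographically first length-2 string in L(M) \ L(N).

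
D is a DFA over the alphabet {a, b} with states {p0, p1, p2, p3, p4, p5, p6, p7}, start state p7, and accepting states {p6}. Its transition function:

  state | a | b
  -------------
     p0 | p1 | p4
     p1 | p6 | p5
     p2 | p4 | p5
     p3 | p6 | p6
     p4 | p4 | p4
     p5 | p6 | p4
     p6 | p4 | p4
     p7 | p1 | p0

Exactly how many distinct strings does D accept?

4

The useful subgraph on states {p0, p1, p5, p6, p7} is acyclic, so L(D) is finite; the longest accepting path visits 5 useful states, giving maximum string length 4.
Counting accepting paths from p7 by length: 1 of length 2, 2 of length 3, 1 of length 4. Total 4.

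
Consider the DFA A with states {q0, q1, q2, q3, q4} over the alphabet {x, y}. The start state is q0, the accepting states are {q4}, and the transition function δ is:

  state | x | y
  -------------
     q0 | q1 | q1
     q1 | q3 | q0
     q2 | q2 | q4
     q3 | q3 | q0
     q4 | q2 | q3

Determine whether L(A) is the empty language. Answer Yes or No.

The states reachable from the start state are {q0, q1, q3}.
None of the accepting states {q4} is reachable, so no string is accepted and L(A) = ∅.

Yes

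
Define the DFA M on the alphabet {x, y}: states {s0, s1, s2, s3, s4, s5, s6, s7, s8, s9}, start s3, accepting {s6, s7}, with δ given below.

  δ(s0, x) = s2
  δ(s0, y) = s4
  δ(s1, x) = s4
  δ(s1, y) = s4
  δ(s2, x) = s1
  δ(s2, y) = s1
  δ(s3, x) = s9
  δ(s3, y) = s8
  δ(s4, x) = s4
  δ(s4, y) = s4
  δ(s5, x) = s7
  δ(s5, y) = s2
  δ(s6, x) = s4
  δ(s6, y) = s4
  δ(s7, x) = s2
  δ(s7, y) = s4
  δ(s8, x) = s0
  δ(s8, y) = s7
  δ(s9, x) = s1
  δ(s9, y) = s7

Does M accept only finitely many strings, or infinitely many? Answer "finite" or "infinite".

finite

The useful states (reachable from s3 and able to reach an accepting state) are {s3, s7, s8, s9}.
Restricted to these states the transition graph has no cycle, so every accepting path has bounded length and L is finite.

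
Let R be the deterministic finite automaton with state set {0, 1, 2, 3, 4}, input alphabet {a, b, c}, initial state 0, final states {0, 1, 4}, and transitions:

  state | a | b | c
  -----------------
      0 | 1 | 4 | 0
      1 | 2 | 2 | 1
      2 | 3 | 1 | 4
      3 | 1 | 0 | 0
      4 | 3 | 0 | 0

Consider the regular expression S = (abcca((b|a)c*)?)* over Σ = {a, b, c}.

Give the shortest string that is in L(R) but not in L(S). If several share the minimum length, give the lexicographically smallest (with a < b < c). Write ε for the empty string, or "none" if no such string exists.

The string a is accepted by R but not by S.
No shorter string lies in the difference, and a is the lexicographically first length-1 string in L(R) \ L(S).

a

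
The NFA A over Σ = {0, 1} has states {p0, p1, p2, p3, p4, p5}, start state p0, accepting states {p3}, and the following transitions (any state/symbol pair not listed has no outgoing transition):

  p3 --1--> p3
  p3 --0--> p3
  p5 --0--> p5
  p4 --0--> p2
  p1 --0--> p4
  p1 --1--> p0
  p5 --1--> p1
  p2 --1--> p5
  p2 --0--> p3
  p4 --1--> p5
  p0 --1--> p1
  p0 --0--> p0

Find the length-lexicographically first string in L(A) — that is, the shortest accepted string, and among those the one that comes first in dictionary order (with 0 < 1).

A breadth-first search from p0 reaches an accepting state first via the path p0 → p1 → p4 → p2 → p3 on input 1000.
No string of length < 4 is accepted (BFS exhausts all shorter strings without reaching an accepting state), and 1000 is the lexicographically least accepting string of length 4.

1000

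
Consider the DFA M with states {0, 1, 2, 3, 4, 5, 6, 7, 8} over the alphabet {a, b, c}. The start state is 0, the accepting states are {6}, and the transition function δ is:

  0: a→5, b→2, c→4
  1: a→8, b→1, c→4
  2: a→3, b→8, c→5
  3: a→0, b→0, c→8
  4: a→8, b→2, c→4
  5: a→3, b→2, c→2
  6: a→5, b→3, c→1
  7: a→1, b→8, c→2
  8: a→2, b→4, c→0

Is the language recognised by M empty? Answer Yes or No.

The states reachable from the start state are {0, 2, 3, 4, 5, 8}.
None of the accepting states {6} is reachable, so no string is accepted and L(M) = ∅.

Yes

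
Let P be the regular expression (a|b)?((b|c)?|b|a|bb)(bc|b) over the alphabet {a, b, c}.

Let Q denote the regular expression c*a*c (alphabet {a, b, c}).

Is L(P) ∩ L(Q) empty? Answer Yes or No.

Converting the expression P to a DFA (subset construction, then merging equivalent states) gives the minimal DFA with states {p0, p1, p2, p3, p4, p5, p6, p7, p8, p9}, start state p0, accepting states {p2, p4, p5, p7, p8, p9} and transitions p0: a→p1, b→p2, c→p3; p1: a→p3, b→p4, c→p3; p2: a→p3, b→p4, c→p5; p3: a→p6, b→p7, c→p6; p4: a→p6, b→p8, c→p9; p5: a→p6, b→p7, c→p6; p6: a→p6, b→p6, c→p6; p7: a→p6, b→p6, c→p9; p8: a→p6, b→p7, c→p9; p9: a→p6, b→p6, c→p6.
Converting the expression Q to a DFA (subset construction, then merging equivalent states) gives the minimal DFA with states {q0, q1, q2, q3, q4}, start state q0, accepting states {q3, q4} and transitions q0: a→q1, b→q2, c→q3; q1: a→q1, b→q2, c→q4; q2: a→q2, b→q2, c→q2; q3: a→q1, b→q2, c→q3; q4: a→q2, b→q2, c→q2.
Exploring the product automaton P × Q from the start pair (p0, q0), following both machines on each input symbol, reaches 16 state pairs: (p0, q0), (p1, q1), (p2, q2), (p3, q3), (p3, q1), (p4, q2), (p3, q4), (p3, q2), (p5, q2), (p6, q1), (p7, q2), (p6, q3), (p6, q4), (p6, q2), (p8, q2), (p9, q2).
P accepts in {p2, p4, p5, p7, p8, p9} and Q accepts in {q3, q4}; no reachable pair has both components accepting, so no string drives both machines to acceptance simultaneously and L(P) ∩ L(Q) = ∅.
So no string is accepted by both, and the intersection is empty.

Yes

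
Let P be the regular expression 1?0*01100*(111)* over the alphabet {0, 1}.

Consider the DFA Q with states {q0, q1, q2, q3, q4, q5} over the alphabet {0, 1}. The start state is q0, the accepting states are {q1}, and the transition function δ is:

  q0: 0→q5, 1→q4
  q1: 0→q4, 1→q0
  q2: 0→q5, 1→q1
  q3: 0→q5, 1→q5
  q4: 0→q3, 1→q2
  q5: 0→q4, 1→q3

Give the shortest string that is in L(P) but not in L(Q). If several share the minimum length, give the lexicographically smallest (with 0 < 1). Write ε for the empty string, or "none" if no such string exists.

0110

The string 0110 is accepted by P but not by Q.
No shorter string lies in the difference, and 0110 is the lexicographically first length-4 string in L(P) \ L(Q).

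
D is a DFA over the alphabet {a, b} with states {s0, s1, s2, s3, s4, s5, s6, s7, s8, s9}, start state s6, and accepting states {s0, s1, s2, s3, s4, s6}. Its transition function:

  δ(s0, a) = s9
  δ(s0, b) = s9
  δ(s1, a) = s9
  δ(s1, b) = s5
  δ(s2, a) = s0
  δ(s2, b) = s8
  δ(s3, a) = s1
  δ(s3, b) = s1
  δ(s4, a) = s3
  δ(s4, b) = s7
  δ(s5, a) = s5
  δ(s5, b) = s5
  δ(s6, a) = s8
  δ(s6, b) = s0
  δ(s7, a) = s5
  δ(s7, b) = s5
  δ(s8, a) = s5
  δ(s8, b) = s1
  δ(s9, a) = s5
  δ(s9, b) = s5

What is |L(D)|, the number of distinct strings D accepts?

The useful subgraph on states {s0, s1, s6, s8} is acyclic, so L(D) is finite; the longest accepting path visits 3 useful states, giving maximum string length 2.
Counting accepting paths from s6 by length: 1 of length 0, 1 of length 1, 1 of length 2. Total 3.

3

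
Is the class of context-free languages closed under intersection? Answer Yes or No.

No

{aⁿbⁿcᵐ : m,n≥0} and {aᵐbⁿcⁿ : m,n≥0} are both context-free, but their intersection {aⁿbⁿcⁿ : n≥0} is not (pumping lemma).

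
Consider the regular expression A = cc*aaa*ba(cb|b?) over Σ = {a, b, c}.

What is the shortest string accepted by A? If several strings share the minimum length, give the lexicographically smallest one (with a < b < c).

caaba

By inspection of the expression, no string of length less than 5 matches, and caaba is the lexicographically first match of length 5.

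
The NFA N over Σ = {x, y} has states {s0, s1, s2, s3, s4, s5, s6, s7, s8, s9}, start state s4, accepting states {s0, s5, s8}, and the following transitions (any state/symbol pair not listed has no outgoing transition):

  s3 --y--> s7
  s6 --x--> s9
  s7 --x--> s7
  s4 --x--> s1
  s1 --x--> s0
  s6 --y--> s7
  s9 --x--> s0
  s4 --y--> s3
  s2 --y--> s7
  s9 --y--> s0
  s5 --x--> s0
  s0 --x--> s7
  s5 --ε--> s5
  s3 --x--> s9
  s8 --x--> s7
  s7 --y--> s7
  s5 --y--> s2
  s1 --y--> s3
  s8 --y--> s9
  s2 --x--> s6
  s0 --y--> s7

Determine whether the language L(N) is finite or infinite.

The useful states (reachable from s4 and able to reach an accepting state) are {s0, s1, s3, s4, s9}.
Restricted to these states the transition graph has no cycle, so every accepting path has bounded length and L is finite.

finite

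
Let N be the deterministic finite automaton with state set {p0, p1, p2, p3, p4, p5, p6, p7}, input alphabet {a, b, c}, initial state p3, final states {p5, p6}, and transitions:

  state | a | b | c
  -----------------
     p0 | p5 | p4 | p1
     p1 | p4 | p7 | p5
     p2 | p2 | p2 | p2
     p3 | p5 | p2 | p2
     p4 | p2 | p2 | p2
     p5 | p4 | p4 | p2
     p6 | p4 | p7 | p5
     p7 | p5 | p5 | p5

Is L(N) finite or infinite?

The useful states (reachable from p3 and able to reach an accepting state) are {p3, p5}.
Restricted to these states the transition graph has no cycle, so every accepting path has bounded length and L is finite.

finite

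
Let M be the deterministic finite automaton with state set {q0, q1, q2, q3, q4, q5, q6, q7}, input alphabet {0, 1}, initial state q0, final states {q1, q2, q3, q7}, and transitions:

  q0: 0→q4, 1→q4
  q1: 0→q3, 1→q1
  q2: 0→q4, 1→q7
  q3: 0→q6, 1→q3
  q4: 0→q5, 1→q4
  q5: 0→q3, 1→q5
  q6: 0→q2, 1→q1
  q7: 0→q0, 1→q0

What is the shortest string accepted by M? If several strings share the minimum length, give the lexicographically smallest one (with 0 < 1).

000

A breadth-first search from q0 reaches an accepting state first via the path q0 → q4 → q5 → q3 on input 000.
No string of length < 3 is accepted (BFS exhausts all shorter strings without reaching an accepting state), and 000 is the lexicographically least accepting string of length 3.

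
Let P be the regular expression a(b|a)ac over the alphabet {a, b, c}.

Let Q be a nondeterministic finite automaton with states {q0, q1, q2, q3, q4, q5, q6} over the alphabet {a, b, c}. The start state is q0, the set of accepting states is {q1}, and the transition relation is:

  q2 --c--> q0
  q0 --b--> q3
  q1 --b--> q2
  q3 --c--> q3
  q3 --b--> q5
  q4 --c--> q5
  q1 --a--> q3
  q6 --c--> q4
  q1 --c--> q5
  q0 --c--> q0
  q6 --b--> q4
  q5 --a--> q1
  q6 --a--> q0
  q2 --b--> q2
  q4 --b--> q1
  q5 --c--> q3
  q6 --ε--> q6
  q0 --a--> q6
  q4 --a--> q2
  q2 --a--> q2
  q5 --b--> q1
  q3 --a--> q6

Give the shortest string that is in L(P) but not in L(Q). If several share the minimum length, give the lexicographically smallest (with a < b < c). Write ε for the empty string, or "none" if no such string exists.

aaac

The string aaac is accepted by P but not by Q.
No shorter string lies in the difference, and aaac is the lexicographically first length-4 string in L(P) \ L(Q).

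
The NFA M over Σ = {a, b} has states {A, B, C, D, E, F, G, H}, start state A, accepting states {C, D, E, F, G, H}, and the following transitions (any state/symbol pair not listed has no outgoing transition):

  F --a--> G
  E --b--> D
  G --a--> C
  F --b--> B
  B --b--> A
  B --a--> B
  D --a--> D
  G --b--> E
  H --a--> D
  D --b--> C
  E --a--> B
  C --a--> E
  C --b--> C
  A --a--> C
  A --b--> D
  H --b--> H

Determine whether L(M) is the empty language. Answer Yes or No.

The string a is accepted: the run A → C ends in the accepting state C.
Since at least one string is accepted, L(M) is not empty.

No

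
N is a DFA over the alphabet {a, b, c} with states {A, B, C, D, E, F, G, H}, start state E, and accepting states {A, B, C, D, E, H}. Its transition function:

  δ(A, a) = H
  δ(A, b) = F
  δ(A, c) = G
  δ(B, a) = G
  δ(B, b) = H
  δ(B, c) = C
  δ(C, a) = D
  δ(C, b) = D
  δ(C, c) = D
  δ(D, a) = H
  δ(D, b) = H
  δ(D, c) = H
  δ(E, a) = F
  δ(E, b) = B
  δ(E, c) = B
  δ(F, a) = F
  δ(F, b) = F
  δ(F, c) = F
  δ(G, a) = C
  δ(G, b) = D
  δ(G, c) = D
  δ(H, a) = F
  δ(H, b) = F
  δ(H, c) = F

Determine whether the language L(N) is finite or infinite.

The useful states (reachable from E and able to reach an accepting state) are {B, C, D, E, G, H}.
Restricted to these states the transition graph has no cycle, so every accepting path has bounded length and L is finite.

finite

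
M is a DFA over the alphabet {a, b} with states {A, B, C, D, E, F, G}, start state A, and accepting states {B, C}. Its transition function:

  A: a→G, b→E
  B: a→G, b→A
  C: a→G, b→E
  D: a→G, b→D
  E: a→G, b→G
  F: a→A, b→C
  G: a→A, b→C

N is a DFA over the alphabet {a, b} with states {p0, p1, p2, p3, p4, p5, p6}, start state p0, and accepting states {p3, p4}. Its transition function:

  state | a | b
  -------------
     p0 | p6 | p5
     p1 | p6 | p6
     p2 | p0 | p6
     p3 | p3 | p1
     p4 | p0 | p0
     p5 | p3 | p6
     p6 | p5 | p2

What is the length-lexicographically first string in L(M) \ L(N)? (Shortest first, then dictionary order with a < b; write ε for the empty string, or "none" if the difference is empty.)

ab

The string ab is accepted by M but not by N.
No shorter string lies in the difference, and ab is the lexicographically first length-2 string in L(M) \ L(N).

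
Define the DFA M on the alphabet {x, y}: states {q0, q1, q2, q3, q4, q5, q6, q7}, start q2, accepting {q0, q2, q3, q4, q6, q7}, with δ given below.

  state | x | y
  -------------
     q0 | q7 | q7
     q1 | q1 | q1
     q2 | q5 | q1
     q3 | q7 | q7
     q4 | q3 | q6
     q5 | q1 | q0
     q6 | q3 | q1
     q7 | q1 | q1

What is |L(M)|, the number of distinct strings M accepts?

The useful subgraph on states {q0, q2, q5, q7} is acyclic, so L(M) is finite; the longest accepting path visits 4 useful states, giving maximum string length 3.
Counting accepting paths from q2 by length: 1 of length 0, 1 of length 2, 2 of length 3. Total 4.

4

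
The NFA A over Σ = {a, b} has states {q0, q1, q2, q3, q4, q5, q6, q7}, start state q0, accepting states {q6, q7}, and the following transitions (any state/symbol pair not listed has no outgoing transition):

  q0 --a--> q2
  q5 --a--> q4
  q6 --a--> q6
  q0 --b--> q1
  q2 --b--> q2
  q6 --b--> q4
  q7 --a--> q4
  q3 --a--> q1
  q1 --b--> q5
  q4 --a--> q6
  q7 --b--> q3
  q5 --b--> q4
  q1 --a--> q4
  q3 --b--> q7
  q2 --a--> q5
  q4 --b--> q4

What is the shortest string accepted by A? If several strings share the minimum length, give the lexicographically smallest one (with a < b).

A breadth-first search from q0 reaches an accepting state first via the path q0 → q1 → q4 → q6 on input baa.
No string of length < 3 is accepted (BFS exhausts all shorter strings without reaching an accepting state), and baa is the lexicographically least accepting string of length 3.

baa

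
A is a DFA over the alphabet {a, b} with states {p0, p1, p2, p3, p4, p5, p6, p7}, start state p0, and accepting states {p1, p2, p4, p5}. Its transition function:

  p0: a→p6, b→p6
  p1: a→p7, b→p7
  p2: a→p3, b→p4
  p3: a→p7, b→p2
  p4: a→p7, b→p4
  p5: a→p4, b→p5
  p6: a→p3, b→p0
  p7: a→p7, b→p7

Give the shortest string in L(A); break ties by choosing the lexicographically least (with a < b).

A breadth-first search from p0 reaches an accepting state first via the path p0 → p6 → p3 → p2 on input aab.
No string of length < 3 is accepted (BFS exhausts all shorter strings without reaching an accepting state), and aab is the lexicographically least accepting string of length 3.

aab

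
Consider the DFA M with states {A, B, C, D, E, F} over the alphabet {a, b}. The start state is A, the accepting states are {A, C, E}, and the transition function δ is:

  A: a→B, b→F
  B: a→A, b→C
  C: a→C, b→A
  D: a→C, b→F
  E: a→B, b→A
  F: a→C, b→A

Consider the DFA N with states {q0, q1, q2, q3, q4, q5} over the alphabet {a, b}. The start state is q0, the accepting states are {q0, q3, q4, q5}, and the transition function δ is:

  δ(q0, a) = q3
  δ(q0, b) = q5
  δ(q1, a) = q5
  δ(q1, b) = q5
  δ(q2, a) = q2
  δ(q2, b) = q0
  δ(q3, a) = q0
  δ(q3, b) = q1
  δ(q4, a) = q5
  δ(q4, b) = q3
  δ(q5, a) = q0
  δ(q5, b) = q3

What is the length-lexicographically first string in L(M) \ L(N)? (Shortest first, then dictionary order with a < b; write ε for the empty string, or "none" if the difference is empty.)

The string ab is accepted by M but not by N.
No shorter string lies in the difference, and ab is the lexicographically first length-2 string in L(M) \ L(N).

ab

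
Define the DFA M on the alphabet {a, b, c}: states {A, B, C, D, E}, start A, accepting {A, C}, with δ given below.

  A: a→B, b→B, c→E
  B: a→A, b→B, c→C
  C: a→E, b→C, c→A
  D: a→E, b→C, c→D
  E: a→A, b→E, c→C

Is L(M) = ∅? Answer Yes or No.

No

The empty string ε is accepted: the run A ends in the accepting state A.
Since at least one string is accepted, L(M) is not empty.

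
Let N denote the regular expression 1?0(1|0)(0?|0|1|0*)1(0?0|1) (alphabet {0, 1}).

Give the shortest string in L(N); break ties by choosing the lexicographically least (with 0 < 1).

By inspection of the expression, no string of length less than 4 matches, and 0010 is the lexicographically first match of length 4.

0010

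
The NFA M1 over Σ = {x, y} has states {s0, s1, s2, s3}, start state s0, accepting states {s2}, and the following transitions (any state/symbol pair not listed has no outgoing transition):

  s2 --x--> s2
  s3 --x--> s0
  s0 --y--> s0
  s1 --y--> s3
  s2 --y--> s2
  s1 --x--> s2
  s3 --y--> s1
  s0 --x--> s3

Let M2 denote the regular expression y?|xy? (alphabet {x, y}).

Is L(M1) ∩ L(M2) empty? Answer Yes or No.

Converting the expression M2 to a DFA (subset construction, then merging equivalent states) gives the minimal DFA with states {r0, r1, r2, r3}, start state r0, accepting states {r0, r1, r2} and transitions r0: x→r1, y→r2; r1: x→r3, y→r2; r2: x→r3, y→r3; r3: x→r3, y→r3.
Exploring the product automaton M1 × M2 from the start pair (s0, r0), following both machines on each input symbol, reaches 8 state pairs: (s0, r0), (s3, r1), (s0, r2), (s0, r3), (s1, r2), (s3, r3), (s2, r3), (s1, r3).
M1 accepts in {s2} and M2 accepts in {r0, r1, r2}; no reachable pair has both components accepting, so no string drives both machines to acceptance simultaneously and L(M1) ∩ L(M2) = ∅.
So no string is accepted by both, and the intersection is empty.

Yes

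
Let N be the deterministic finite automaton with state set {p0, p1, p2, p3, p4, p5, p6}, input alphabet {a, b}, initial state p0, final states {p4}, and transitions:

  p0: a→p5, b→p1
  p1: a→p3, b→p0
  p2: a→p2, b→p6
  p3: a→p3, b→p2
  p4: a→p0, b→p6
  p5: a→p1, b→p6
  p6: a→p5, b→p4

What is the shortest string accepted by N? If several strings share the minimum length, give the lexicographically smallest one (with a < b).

A breadth-first search from p0 reaches an accepting state first via the path p0 → p5 → p6 → p4 on input abb.
No string of length < 3 is accepted (BFS exhausts all shorter strings without reaching an accepting state), and abb is the lexicographically least accepting string of length 3.

abb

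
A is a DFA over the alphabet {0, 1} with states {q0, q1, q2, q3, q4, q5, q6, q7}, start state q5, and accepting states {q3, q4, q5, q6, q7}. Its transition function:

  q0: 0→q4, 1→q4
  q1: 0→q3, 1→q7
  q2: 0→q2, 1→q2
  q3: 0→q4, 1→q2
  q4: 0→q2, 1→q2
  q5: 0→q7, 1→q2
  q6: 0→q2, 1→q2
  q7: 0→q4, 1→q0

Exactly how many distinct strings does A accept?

5

The useful subgraph on states {q0, q4, q5, q7} is acyclic, so L(A) is finite; the longest accepting path visits 4 useful states, giving maximum string length 3.
Counting accepting paths from q5 by length: 1 of length 0, 1 of length 1, 1 of length 2, 2 of length 3. Total 5.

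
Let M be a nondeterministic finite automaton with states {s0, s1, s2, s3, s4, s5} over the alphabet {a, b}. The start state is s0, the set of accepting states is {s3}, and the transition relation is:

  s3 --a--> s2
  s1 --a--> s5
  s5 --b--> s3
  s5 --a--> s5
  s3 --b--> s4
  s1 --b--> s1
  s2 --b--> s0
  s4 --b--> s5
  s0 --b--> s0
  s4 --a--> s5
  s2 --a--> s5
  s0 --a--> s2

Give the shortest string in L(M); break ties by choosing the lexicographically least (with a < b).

A breadth-first search from s0 reaches an accepting state first via the path s0 → s2 → s5 → s3 on input aab.
No string of length < 3 is accepted (BFS exhausts all shorter strings without reaching an accepting state), and aab is the lexicographically least accepting string of length 3.

aab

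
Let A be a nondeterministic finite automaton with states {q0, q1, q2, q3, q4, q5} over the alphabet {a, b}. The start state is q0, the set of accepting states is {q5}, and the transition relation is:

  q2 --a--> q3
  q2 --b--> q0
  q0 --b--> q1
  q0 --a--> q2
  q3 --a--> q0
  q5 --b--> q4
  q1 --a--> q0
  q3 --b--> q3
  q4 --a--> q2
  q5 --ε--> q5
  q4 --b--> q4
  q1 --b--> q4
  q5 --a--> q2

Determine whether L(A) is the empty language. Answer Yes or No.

Yes

The states reachable from the start state are {q0, q1, q2, q3, q4}.
None of the accepting states {q5} is reachable, so no string is accepted and L(A) = ∅.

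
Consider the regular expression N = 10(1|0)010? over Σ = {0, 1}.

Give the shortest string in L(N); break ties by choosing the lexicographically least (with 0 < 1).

10001

By inspection of the expression, no string of length less than 5 matches, and 10001 is the lexicographically first match of length 5.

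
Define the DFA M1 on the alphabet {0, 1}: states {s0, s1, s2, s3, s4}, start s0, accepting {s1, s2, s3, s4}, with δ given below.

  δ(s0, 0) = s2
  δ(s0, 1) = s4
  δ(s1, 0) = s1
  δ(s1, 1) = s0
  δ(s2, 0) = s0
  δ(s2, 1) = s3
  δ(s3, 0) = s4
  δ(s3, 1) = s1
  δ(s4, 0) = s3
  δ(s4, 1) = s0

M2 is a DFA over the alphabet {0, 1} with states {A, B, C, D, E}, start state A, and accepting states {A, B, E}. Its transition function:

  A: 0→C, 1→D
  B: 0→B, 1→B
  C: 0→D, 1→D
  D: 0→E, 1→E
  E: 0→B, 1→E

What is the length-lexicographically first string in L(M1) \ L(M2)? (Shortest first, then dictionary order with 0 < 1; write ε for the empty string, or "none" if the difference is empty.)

The string 0 is accepted by M1 but not by M2.
No shorter string lies in the difference, and 0 is the lexicographically first length-1 string in L(M1) \ L(M2).

0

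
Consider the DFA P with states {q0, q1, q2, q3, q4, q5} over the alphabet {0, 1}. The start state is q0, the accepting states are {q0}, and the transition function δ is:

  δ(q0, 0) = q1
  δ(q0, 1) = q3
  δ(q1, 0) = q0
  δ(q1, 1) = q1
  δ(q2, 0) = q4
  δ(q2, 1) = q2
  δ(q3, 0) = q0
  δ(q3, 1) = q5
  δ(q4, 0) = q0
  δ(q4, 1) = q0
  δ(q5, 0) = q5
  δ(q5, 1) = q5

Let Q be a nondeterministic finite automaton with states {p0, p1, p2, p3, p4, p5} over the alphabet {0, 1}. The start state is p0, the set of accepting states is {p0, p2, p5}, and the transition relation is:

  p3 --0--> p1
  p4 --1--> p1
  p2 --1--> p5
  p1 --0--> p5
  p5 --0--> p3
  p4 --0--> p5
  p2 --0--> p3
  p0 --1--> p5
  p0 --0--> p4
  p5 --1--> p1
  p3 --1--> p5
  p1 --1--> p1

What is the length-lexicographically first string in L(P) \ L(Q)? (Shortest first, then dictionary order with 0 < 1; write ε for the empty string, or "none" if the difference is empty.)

10

The string 10 is accepted by P but not by Q.
No shorter string lies in the difference, and 10 is the lexicographically first length-2 string in L(P) \ L(Q).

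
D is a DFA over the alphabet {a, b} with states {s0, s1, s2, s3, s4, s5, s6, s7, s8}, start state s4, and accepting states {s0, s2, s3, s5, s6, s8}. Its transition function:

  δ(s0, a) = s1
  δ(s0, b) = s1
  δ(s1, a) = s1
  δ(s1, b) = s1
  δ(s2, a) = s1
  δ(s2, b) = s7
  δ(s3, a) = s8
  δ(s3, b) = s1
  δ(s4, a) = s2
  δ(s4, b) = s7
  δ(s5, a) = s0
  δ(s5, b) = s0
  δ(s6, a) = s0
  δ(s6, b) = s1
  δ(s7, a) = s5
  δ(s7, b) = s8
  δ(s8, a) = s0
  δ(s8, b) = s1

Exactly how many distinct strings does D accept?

The useful subgraph on states {s0, s2, s4, s5, s7, s8} is acyclic, so L(D) is finite; the longest accepting path visits 5 useful states, giving maximum string length 4.
Counting accepting paths from s4 by length: 1 of length 1, 2 of length 2, 5 of length 3, 3 of length 4. Total 11.

11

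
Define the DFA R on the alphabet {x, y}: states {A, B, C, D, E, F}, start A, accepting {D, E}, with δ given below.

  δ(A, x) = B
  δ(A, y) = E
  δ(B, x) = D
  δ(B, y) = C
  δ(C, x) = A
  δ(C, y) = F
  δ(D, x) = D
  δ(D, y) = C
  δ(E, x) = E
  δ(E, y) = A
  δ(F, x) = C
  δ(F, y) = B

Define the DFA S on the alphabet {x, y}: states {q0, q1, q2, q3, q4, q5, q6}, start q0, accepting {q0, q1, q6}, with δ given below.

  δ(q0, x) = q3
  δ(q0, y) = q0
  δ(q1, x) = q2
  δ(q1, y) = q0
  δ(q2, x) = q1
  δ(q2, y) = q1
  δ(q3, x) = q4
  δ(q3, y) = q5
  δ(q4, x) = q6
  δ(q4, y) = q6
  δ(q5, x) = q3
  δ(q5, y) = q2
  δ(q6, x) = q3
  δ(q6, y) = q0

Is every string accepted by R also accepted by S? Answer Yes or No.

No

The string xx is in L(R) but not in L(S).
So L(R) ⊄ L(S).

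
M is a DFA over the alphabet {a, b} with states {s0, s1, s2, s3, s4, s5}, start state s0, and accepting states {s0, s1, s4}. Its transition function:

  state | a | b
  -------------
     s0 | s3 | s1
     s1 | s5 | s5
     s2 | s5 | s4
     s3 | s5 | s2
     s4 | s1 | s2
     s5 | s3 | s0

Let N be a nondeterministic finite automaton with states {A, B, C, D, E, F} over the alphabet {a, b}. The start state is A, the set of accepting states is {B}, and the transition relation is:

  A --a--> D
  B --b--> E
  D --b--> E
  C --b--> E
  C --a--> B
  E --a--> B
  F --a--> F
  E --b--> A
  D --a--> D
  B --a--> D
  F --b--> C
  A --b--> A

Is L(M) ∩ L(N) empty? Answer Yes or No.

Yes

Exploring the product automaton M × N from the start pair (s0, A), following both machines on each input symbol, reaches 13 state pairs: (s0, A), (s3, D), (s1, A), (s5, D), (s2, E), (s5, A), (s0, E), (s5, B), (s4, A), (s3, B), (s1, D), (s2, A), (s5, E).
M accepts in {s0, s1, s4} and N accepts in {B}; no reachable pair has both components accepting, so no string drives both machines to acceptance simultaneously and L(M) ∩ L(N) = ∅.
So no string is accepted by both, and the intersection is empty.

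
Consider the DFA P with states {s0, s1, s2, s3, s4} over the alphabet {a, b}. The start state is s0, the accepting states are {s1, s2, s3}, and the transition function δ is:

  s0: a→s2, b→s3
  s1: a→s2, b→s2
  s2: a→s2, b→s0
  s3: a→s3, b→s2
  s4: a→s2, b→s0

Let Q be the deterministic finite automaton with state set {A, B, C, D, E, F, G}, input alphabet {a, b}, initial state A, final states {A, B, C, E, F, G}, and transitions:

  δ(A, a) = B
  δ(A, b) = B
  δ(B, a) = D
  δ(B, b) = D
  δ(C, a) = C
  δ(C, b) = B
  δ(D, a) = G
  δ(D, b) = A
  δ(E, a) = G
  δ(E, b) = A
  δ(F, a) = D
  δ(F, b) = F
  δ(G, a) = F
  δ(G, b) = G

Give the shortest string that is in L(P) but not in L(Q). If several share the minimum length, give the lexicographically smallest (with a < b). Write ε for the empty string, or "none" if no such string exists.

aa

The string aa is accepted by P but not by Q.
No shorter string lies in the difference, and aa is the lexicographically first length-2 string in L(P) \ L(Q).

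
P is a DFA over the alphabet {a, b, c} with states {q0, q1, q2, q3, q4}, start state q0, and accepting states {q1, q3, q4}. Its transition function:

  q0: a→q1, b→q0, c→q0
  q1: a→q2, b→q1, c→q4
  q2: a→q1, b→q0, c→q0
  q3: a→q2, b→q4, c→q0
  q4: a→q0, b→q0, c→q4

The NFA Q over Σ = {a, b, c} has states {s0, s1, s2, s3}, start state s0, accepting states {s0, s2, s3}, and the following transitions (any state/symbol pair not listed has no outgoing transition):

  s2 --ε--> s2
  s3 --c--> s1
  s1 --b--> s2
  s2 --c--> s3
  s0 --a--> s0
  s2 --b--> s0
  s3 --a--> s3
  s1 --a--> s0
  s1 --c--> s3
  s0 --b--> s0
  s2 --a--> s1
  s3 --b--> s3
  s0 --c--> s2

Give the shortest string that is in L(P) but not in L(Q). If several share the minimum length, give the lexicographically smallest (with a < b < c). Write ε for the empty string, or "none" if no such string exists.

ca

The string ca is accepted by P but not by Q.
No shorter string lies in the difference, and ca is the lexicographically first length-2 string in L(P) \ L(Q).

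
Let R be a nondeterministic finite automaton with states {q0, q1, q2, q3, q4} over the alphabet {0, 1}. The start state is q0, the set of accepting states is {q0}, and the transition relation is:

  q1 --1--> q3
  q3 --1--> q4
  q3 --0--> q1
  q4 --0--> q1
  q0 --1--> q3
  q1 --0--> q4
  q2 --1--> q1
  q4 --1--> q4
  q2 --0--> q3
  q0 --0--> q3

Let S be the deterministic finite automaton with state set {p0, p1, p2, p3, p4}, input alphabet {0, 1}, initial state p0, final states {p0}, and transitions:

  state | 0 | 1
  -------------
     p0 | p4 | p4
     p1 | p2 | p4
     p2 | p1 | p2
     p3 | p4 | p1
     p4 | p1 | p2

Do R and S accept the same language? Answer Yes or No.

Exploring the product automaton R × S from the start pair (q0, p0), following both machines on each input symbol, reaches 4 state pairs: (q0, p0), (q3, p4), (q1, p1), (q4, p2).
R accepts in {q0} and S accepts in {p0}. In every reachable pair the two components are either both accepting — (q0, p0) — or both non-accepting, so no string is accepted by exactly one of the machines: L(R) \ L(S) and L(S) \ L(R) are both empty.
Hence every string is accepted by R iff it is accepted by S, and the two languages coincide.

Yes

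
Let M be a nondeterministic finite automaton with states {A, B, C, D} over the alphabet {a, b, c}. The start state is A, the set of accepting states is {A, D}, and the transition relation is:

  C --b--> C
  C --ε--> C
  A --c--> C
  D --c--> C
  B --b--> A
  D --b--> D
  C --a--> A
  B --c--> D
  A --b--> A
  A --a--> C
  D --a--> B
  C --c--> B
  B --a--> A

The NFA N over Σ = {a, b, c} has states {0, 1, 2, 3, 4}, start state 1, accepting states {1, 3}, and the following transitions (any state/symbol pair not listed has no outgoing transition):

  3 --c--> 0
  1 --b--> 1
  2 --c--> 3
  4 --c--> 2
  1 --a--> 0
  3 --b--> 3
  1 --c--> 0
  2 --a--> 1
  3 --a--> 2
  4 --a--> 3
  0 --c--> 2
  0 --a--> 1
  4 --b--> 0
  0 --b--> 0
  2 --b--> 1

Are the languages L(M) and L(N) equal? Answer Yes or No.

Exploring the product automaton M × N from the start pair (A, 1), following both machines on each input symbol, reaches 4 state pairs: (A, 1), (C, 0), (B, 2), (D, 3).
M accepts in {A, D} and N accepts in {1, 3}. In every reachable pair the two components are either both accepting — (A, 1), (D, 3) — or both non-accepting, so no string is accepted by exactly one of the machines: L(M) \ L(N) and L(N) \ L(M) are both empty.
Hence every string is accepted by M iff it is accepted by N, and the two languages coincide.

Yes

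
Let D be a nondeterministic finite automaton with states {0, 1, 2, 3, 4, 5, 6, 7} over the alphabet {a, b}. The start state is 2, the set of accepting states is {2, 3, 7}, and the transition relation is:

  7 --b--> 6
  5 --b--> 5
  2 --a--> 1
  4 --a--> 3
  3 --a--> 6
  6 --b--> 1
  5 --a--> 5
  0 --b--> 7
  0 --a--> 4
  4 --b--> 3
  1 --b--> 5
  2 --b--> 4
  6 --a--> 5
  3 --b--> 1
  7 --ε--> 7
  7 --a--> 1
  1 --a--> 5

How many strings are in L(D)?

3

The useful subgraph on states {2, 3, 4} is acyclic, so L(D) is finite; the longest accepting path visits 3 useful states, giving maximum string length 2.
Counting accepting paths from 2 by length: 1 of length 0, 2 of length 2. Total 3.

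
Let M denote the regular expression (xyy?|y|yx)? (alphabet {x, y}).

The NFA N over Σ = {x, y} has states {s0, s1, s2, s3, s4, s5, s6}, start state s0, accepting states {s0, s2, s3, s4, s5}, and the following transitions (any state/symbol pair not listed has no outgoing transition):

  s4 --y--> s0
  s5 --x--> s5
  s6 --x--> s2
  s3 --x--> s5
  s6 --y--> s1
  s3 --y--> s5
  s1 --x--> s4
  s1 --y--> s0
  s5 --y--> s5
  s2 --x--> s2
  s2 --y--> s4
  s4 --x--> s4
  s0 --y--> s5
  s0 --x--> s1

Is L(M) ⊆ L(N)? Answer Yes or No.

Yes

Converting the expression M to a DFA (subset construction, then merging equivalent states) gives the minimal DFA with states {m0, m1, m2, m3, m4, m5}, start state m0, accepting states {m0, m2, m4, m5} and transitions m0: x→m1, y→m2; m1: x→m3, y→m4; m2: x→m5, y→m3; m3: x→m3, y→m3; m4: x→m3, y→m5; m5: x→m3, y→m3.
Exploring the product automaton M × N from the start pair (m0, s0), following both machines on each input symbol, reaches 9 state pairs: (m0, s0), (m1, s1), (m2, s5), (m3, s4), (m4, s0), (m5, s5), (m3, s5), (m3, s0), (m3, s1).
M accepts in {m0, m2, m4, m5} and N accepts in {s0, s2, s3, s4, s5}. The reachable pairs whose M-component is accepting are (m0, s0), (m2, s5), (m4, s0), (m5, s5); in each of them the N-component is accepting too, so the product for L(M) \ L(N) (M-component accepting, N-component rejecting) has no reachable accepting pair and the difference is empty.
Hence every string in L(M) is also in L(N).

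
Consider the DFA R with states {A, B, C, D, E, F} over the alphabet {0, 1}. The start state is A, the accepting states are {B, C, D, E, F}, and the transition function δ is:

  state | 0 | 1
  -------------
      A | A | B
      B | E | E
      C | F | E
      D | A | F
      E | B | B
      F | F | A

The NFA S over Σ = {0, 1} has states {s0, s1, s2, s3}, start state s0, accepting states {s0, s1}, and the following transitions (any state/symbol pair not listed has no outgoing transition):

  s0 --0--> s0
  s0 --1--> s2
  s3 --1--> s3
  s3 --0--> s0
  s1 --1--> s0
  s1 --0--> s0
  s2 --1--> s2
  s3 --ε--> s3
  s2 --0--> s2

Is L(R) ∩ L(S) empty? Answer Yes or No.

Exploring the product automaton R × S from the start pair (A, s0), following both machines on each input symbol, reaches 3 state pairs: (A, s0), (B, s2), (E, s2).
R accepts in {B, C, D, E, F} and S accepts in {s0, s1}; no reachable pair has both components accepting, so no string drives both machines to acceptance simultaneously and L(R) ∩ L(S) = ∅.
So no string is accepted by both, and the intersection is empty.

Yes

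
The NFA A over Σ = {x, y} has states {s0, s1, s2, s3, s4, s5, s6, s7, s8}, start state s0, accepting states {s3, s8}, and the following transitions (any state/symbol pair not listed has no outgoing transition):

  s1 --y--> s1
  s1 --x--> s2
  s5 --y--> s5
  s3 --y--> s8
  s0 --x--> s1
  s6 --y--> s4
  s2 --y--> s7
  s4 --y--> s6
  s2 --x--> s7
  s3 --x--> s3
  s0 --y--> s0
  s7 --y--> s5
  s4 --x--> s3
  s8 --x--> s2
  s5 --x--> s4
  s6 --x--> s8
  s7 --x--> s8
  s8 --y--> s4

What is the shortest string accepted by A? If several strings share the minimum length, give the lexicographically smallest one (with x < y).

xxxx

A breadth-first search from s0 reaches an accepting state first via the path s0 → s1 → s2 → s7 → s8 on input xxxx.
No string of length < 4 is accepted (BFS exhausts all shorter strings without reaching an accepting state), and xxxx is the lexicographically least accepting string of length 4.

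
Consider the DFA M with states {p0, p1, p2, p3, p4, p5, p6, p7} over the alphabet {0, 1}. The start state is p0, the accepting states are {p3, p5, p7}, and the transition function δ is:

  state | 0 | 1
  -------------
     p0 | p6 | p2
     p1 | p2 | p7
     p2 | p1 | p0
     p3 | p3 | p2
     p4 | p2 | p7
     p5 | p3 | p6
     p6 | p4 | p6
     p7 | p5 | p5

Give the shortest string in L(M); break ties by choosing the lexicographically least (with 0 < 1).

001

A breadth-first search from p0 reaches an accepting state first via the path p0 → p6 → p4 → p7 on input 001.
No string of length < 3 is accepted (BFS exhausts all shorter strings without reaching an accepting state), and 001 is the lexicographically least accepting string of length 3.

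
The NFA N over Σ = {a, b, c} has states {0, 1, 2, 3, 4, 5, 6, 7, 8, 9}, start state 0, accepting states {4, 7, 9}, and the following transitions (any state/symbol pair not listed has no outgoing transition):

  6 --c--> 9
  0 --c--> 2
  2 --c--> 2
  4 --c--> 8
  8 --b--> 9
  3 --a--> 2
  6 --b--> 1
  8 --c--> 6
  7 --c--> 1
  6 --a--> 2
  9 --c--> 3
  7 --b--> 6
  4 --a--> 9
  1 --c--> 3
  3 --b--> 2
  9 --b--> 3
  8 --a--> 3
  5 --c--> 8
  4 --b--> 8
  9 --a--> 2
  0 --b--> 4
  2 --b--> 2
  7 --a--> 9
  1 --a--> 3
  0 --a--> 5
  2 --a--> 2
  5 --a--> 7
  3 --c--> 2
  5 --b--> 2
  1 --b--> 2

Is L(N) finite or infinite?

The useful states (reachable from 0 and able to reach an accepting state) are {0, 4, 5, 6, 7, 8, 9}.
Restricted to these states the transition graph has no cycle, so every accepting path has bounded length and L is finite.

finite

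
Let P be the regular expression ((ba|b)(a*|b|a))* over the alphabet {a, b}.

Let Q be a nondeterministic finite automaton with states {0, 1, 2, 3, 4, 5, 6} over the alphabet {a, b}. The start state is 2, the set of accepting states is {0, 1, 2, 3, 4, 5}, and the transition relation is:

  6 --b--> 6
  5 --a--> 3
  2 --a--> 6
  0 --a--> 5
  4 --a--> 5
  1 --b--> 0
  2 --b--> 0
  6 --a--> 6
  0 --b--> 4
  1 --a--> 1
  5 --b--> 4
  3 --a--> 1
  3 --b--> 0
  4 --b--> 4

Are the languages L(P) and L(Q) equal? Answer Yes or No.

Yes

Converting the expression P to a DFA (subset construction, then merging equivalent states) gives the minimal DFA with states {p0, p1, p2}, start state p0, accepting states {p0, p2} and transitions p0: a→p1, b→p2; p1: a→p1, b→p1; p2: a→p2, b→p2.
Exploring the product automaton P × Q from the start pair (p0, 2), following both machines on each input symbol, reaches 7 state pairs: (p0, 2), (p1, 6), (p2, 0), (p2, 5), (p2, 4), (p2, 3), (p2, 1).
P accepts in {p0, p2} and Q accepts in {0, 1, 2, 3, 4, 5}. In every reachable pair the two components are either both accepting — (p0, 2), (p2, 0), (p2, 5), (p2, 4), (p2, 3), (p2, 1) — or both non-accepting, so no string is accepted by exactly one of the machines: L(P) \ L(Q) and L(Q) \ L(P) are both empty.
Hence every string is accepted by P iff it is accepted by Q, and the two languages coincide.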